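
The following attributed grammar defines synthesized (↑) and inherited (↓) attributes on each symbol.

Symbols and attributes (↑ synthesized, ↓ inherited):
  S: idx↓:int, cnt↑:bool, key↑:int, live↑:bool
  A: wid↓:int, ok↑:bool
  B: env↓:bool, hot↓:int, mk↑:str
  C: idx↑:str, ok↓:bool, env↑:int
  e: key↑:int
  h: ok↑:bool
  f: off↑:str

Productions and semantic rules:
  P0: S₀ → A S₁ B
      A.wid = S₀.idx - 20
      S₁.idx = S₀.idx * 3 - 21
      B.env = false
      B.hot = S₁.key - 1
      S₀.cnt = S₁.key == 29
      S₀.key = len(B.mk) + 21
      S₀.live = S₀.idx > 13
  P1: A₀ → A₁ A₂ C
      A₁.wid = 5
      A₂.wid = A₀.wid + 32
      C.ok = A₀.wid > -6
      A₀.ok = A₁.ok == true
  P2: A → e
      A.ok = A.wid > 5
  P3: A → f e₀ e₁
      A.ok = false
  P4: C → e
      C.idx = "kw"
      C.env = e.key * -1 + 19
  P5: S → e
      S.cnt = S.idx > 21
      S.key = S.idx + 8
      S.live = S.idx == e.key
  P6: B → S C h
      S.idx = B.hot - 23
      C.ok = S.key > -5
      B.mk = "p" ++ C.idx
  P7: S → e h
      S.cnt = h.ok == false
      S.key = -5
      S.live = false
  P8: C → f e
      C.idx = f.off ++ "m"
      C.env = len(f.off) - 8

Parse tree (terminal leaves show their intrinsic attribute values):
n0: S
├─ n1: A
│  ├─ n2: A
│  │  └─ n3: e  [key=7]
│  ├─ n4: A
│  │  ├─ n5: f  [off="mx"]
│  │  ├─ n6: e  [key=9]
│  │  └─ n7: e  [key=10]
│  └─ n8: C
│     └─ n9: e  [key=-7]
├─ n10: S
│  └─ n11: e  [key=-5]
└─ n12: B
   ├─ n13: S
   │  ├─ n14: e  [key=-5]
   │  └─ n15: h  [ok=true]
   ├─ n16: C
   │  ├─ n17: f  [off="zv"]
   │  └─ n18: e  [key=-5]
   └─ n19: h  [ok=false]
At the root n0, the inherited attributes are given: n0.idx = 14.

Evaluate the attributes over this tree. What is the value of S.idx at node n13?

5

1. n0.idx = 14  [given at root]
2. n1.wid = -6  [S₀.idx - 20]
3. n2.wid = 5  [5]
4. n3.key = 7  [terminal]
5. n2.ok = false  [A.wid > 5]
6. n4.wid = 26  [A₀.wid + 32]
7. n5.off = "mx"  [terminal]
8. n6.key = 9  [terminal]
9. n7.key = 10  [terminal]
10. n4.ok = false  [false]
11. n8.ok = false  [A₀.wid > -6]
12. n9.key = -7  [terminal]
13. n8.idx = "kw"  ["kw"]
14. n8.env = 26  [e.key * -1 + 19]
15. n1.ok = false  [A₁.ok == true]
16. n10.idx = 21  [S₀.idx * 3 - 21]
17. n11.key = -5  [terminal]
18. n10.cnt = false  [S.idx > 21]
19. n10.key = 29  [S.idx + 8]
20. n10.live = false  [S.idx == e.key]
21. n12.env = false  [false]
22. n12.hot = 28  [S₁.key - 1]
23. n13.idx = 5  [B.hot - 23]
24. n14.key = -5  [terminal]
25. n15.ok = true  [terminal]
26. n13.cnt = false  [h.ok == false]
27. n13.key = -5  [-5]
28. n13.live = false  [false]
29. n16.ok = false  [S.key > -5]
30. n17.off = "zv"  [terminal]
31. n18.key = -5  [terminal]
32. n16.idx = "zvm"  [f.off ++ "m"]
33. n16.env = -6  [len(f.off) - 8]
34. n19.ok = false  [terminal]
35. n12.mk = "pzvm"  ["p" ++ C.idx]
36. n0.cnt = true  [S₁.key == 29]
37. n0.key = 25  [len(B.mk) + 21]
38. n0.live = true  [S₀.idx > 13]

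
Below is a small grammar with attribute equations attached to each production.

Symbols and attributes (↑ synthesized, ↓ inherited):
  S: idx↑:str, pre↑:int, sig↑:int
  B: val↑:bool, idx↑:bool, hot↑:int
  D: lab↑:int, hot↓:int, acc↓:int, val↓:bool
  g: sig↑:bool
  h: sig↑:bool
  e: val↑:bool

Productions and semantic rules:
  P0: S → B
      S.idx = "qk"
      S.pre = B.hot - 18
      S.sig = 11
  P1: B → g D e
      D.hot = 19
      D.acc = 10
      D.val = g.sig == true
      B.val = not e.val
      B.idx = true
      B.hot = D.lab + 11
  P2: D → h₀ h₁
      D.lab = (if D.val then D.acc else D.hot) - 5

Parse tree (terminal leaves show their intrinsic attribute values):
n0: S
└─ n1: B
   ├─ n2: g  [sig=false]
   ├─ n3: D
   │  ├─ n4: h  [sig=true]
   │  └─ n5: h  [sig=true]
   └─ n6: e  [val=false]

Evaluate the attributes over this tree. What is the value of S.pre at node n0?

1. n2.sig = false  [terminal]
2. n3.hot = 19  [19]
3. n3.acc = 10  [10]
4. n3.val = false  [g.sig == true]
5. n4.sig = true  [terminal]
6. n5.sig = true  [terminal]
7. n3.lab = 14  [(if D.val then D.acc else D.hot) - 5]
8. n6.val = false  [terminal]
9. n1.val = true  [not e.val]
10. n1.idx = true  [true]
11. n1.hot = 25  [D.lab + 11]
12. n0.idx = "qk"  ["qk"]
13. n0.pre = 7  [B.hot - 18]
14. n0.sig = 11  [11]

7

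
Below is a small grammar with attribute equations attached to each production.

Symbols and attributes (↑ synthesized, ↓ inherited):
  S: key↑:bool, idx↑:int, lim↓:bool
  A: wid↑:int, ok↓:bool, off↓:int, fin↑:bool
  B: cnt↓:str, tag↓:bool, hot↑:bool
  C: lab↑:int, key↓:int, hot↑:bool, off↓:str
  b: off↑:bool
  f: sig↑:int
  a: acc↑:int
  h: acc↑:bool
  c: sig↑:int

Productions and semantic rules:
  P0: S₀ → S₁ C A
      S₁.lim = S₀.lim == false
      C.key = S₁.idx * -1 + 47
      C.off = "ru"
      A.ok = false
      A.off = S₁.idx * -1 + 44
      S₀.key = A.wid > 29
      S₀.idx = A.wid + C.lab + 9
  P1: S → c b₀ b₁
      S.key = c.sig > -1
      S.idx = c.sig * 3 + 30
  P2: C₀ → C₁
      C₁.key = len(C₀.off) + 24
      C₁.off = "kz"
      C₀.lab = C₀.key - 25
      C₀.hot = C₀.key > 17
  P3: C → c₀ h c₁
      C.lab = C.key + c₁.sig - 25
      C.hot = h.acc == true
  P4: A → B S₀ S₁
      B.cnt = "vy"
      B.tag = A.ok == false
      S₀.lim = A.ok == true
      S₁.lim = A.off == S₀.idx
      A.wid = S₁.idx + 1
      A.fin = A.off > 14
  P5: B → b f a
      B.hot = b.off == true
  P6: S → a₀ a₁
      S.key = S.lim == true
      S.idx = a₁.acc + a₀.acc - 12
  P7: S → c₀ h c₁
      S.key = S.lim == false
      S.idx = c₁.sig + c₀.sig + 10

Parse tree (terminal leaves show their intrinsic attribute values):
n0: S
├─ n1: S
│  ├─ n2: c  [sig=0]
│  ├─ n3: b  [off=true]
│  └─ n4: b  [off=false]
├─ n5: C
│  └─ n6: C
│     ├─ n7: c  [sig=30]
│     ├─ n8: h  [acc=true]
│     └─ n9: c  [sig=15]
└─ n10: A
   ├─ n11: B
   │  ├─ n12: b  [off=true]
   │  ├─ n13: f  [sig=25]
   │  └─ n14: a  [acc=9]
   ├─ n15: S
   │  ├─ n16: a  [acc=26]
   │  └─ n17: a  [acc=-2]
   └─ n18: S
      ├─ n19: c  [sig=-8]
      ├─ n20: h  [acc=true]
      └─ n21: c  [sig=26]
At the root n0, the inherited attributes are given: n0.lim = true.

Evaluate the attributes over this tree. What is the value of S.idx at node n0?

30

1. n0.lim = true  [given at root]
2. n1.lim = false  [S₀.lim == false]
3. n2.sig = 0  [terminal]
4. n3.off = true  [terminal]
5. n4.off = false  [terminal]
6. n1.key = true  [c.sig > -1]
7. n1.idx = 30  [c.sig * 3 + 30]
8. n5.key = 17  [S₁.idx * -1 + 47]
9. n5.off = "ru"  ["ru"]
10. n6.key = 26  [len(C₀.off) + 24]
11. n6.off = "kz"  ["kz"]
12. n7.sig = 30  [terminal]
13. n8.acc = true  [terminal]
14. n9.sig = 15  [terminal]
15. n6.lab = 16  [C.key + c₁.sig - 25]
16. n6.hot = true  [h.acc == true]
17. n5.lab = -8  [C₀.key - 25]
18. n5.hot = false  [C₀.key > 17]
19. n10.ok = false  [false]
20. n10.off = 14  [S₁.idx * -1 + 44]
21. n11.cnt = "vy"  ["vy"]
22. n11.tag = true  [A.ok == false]
23. n12.off = true  [terminal]
24. n13.sig = 25  [terminal]
25. n14.acc = 9  [terminal]
26. n11.hot = true  [b.off == true]
27. n15.lim = false  [A.ok == true]
28. n16.acc = 26  [terminal]
29. n17.acc = -2  [terminal]
30. n15.key = false  [S.lim == true]
31. n15.idx = 12  [a₁.acc + a₀.acc - 12]
32. n18.lim = false  [A.off == S₀.idx]
33. n19.sig = -8  [terminal]
34. n20.acc = true  [terminal]
35. n21.sig = 26  [terminal]
36. n18.key = true  [S.lim == false]
37. n18.idx = 28  [c₁.sig + c₀.sig + 10]
38. n10.wid = 29  [S₁.idx + 1]
39. n10.fin = false  [A.off > 14]
40. n0.key = false  [A.wid > 29]
41. n0.idx = 30  [A.wid + C.lab + 9]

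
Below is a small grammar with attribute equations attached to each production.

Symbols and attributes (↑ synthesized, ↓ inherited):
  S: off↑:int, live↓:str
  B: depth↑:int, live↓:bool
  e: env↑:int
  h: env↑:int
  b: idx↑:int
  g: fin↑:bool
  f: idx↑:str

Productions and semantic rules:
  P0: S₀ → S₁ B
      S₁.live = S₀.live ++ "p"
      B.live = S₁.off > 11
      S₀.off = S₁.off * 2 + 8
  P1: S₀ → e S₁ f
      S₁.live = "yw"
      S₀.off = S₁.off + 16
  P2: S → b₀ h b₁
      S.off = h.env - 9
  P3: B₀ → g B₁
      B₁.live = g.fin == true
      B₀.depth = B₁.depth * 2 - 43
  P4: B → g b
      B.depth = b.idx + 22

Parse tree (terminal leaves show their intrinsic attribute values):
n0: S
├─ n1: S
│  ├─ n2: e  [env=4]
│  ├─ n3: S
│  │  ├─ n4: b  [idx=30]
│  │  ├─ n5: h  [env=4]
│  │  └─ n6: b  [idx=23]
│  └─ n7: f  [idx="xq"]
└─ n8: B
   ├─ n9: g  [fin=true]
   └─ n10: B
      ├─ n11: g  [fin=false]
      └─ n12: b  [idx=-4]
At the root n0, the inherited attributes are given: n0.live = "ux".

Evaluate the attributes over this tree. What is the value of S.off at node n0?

30

1. n0.live = "ux"  [given at root]
2. n1.live = "uxp"  [S₀.live ++ "p"]
3. n2.env = 4  [terminal]
4. n3.live = "yw"  ["yw"]
5. n4.idx = 30  [terminal]
6. n5.env = 4  [terminal]
7. n6.idx = 23  [terminal]
8. n3.off = -5  [h.env - 9]
9. n7.idx = "xq"  [terminal]
10. n1.off = 11  [S₁.off + 16]
11. n8.live = false  [S₁.off > 11]
12. n9.fin = true  [terminal]
13. n10.live = true  [g.fin == true]
14. n11.fin = false  [terminal]
15. n12.idx = -4  [terminal]
16. n10.depth = 18  [b.idx + 22]
17. n8.depth = -7  [B₁.depth * 2 - 43]
18. n0.off = 30  [S₁.off * 2 + 8]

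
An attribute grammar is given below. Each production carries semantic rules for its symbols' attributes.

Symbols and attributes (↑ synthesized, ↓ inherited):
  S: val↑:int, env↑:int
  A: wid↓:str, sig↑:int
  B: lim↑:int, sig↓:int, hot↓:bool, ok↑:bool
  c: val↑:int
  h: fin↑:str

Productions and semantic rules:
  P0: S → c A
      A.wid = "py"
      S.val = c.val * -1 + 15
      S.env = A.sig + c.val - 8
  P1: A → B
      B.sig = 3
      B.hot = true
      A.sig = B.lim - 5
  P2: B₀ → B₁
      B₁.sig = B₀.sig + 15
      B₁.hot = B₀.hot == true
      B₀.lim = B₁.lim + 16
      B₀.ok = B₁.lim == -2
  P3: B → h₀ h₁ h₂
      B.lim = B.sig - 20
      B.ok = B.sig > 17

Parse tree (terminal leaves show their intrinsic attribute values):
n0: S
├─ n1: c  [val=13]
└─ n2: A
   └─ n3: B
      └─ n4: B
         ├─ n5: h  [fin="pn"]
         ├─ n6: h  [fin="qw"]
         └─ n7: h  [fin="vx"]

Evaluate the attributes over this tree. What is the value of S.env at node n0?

14

1. n1.val = 13  [terminal]
2. n2.wid = "py"  ["py"]
3. n3.sig = 3  [3]
4. n3.hot = true  [true]
5. n4.sig = 18  [B₀.sig + 15]
6. n4.hot = true  [B₀.hot == true]
7. n5.fin = "pn"  [terminal]
8. n6.fin = "qw"  [terminal]
9. n7.fin = "vx"  [terminal]
10. n4.lim = -2  [B.sig - 20]
11. n4.ok = true  [B.sig > 17]
12. n3.lim = 14  [B₁.lim + 16]
13. n3.ok = true  [B₁.lim == -2]
14. n2.sig = 9  [B.lim - 5]
15. n0.val = 2  [c.val * -1 + 15]
16. n0.env = 14  [A.sig + c.val - 8]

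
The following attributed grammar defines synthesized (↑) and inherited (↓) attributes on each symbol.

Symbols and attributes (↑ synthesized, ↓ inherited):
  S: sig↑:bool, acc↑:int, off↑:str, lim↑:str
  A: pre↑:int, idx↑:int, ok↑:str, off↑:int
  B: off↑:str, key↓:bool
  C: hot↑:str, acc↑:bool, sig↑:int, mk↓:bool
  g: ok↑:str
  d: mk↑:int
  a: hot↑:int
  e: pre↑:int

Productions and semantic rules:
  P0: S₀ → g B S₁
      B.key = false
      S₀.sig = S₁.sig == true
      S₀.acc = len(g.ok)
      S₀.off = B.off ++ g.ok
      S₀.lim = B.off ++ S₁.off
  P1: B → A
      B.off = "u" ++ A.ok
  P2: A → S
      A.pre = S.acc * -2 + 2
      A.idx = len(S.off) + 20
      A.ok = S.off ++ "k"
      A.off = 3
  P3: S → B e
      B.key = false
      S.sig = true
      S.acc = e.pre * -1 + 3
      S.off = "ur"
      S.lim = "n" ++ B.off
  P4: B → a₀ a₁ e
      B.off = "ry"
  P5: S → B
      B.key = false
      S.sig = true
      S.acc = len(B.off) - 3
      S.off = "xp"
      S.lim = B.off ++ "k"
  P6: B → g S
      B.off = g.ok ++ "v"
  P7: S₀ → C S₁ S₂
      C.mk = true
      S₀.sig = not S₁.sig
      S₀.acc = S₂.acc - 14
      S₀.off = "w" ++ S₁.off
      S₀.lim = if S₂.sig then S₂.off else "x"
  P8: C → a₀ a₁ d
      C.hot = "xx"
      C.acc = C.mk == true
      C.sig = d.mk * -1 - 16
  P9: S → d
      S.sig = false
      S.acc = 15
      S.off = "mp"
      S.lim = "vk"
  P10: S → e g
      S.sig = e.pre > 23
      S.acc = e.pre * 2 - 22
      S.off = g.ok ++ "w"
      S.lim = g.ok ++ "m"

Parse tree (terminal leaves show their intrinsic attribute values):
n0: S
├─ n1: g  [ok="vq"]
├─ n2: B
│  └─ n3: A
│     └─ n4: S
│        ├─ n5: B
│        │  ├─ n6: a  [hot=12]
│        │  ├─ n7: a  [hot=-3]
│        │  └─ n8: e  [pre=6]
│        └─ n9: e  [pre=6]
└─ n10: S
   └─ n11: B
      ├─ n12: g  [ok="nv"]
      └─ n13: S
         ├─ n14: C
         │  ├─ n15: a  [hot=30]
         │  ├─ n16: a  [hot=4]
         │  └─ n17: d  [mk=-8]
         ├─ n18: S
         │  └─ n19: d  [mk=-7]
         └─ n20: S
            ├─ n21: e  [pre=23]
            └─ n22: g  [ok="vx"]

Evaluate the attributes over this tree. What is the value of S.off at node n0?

"uurkvq"

1. n1.ok = "vq"  [terminal]
2. n2.key = false  [false]
3. n5.key = false  [false]
4. n6.hot = 12  [terminal]
5. n7.hot = -3  [terminal]
6. n8.pre = 6  [terminal]
7. n5.off = "ry"  ["ry"]
8. n9.pre = 6  [terminal]
9. n4.sig = true  [true]
10. n4.acc = -3  [e.pre * -1 + 3]
11. n4.off = "ur"  ["ur"]
12. n4.lim = "nry"  ["n" ++ B.off]
13. n3.pre = 8  [S.acc * -2 + 2]
14. n3.idx = 22  [len(S.off) + 20]
15. n3.ok = "urk"  [S.off ++ "k"]
16. n3.off = 3  [3]
17. n2.off = "uurk"  ["u" ++ A.ok]
18. n11.key = false  [false]
19. n12.ok = "nv"  [terminal]
20. n14.mk = true  [true]
21. n15.hot = 30  [terminal]
22. n16.hot = 4  [terminal]
23. n17.mk = -8  [terminal]
24. n14.hot = "xx"  ["xx"]
25. n14.acc = true  [C.mk == true]
26. n14.sig = -8  [d.mk * -1 - 16]
27. n19.mk = -7  [terminal]
28. n18.sig = false  [false]
29. n18.acc = 15  [15]
30. n18.off = "mp"  ["mp"]
31. n18.lim = "vk"  ["vk"]
32. n21.pre = 23  [terminal]
33. n22.ok = "vx"  [terminal]
34. n20.sig = false  [e.pre > 23]
35. n20.acc = 24  [e.pre * 2 - 22]
36. n20.off = "vxw"  [g.ok ++ "w"]
37. n20.lim = "vxm"  [g.ok ++ "m"]
38. n13.sig = true  [not S₁.sig]
39. n13.acc = 10  [S₂.acc - 14]
40. n13.off = "wmp"  ["w" ++ S₁.off]
41. n13.lim = "x"  [if S₂.sig then S₂.off else "x"]
42. n11.off = "nvv"  [g.ok ++ "v"]
43. n10.sig = true  [true]
44. n10.acc = 0  [len(B.off) - 3]
45. n10.off = "xp"  ["xp"]
46. n10.lim = "nvvk"  [B.off ++ "k"]
47. n0.sig = true  [S₁.sig == true]
48. n0.acc = 2  [len(g.ok)]
49. n0.off = "uurkvq"  [B.off ++ g.ok]
50. n0.lim = "uurkxp"  [B.off ++ S₁.off]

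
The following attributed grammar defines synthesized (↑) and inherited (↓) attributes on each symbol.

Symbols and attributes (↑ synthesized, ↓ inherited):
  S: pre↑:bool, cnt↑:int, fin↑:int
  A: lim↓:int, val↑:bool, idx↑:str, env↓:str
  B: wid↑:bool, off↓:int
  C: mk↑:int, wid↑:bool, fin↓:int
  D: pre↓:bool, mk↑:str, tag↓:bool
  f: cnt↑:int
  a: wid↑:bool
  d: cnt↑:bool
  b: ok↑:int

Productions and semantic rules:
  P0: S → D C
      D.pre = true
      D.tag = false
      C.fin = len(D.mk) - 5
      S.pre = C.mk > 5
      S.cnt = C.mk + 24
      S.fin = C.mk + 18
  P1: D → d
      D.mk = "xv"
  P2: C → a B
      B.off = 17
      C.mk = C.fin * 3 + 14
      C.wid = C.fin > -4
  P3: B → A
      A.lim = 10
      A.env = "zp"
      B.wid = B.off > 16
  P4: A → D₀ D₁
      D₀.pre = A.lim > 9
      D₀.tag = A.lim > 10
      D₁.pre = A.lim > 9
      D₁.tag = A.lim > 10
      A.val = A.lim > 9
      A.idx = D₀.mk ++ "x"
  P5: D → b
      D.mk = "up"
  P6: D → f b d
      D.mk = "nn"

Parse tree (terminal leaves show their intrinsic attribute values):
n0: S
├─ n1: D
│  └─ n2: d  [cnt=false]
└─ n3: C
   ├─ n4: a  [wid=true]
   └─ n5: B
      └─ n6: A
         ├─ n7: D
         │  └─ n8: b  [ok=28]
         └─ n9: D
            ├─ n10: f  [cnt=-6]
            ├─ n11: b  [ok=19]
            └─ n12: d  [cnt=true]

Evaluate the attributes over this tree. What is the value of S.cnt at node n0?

29

1. n1.pre = true  [true]
2. n1.tag = false  [false]
3. n2.cnt = false  [terminal]
4. n1.mk = "xv"  ["xv"]
5. n3.fin = -3  [len(D.mk) - 5]
6. n4.wid = true  [terminal]
7. n5.off = 17  [17]
8. n6.lim = 10  [10]
9. n6.env = "zp"  ["zp"]
10. n7.pre = true  [A.lim > 9]
11. n7.tag = false  [A.lim > 10]
12. n8.ok = 28  [terminal]
13. n7.mk = "up"  ["up"]
14. n9.pre = true  [A.lim > 9]
15. n9.tag = false  [A.lim > 10]
16. n10.cnt = -6  [terminal]
17. n11.ok = 19  [terminal]
18. n12.cnt = true  [terminal]
19. n9.mk = "nn"  ["nn"]
20. n6.val = true  [A.lim > 9]
21. n6.idx = "upx"  [D₀.mk ++ "x"]
22. n5.wid = true  [B.off > 16]
23. n3.mk = 5  [C.fin * 3 + 14]
24. n3.wid = true  [C.fin > -4]
25. n0.pre = false  [C.mk > 5]
26. n0.cnt = 29  [C.mk + 24]
27. n0.fin = 23  [C.mk + 18]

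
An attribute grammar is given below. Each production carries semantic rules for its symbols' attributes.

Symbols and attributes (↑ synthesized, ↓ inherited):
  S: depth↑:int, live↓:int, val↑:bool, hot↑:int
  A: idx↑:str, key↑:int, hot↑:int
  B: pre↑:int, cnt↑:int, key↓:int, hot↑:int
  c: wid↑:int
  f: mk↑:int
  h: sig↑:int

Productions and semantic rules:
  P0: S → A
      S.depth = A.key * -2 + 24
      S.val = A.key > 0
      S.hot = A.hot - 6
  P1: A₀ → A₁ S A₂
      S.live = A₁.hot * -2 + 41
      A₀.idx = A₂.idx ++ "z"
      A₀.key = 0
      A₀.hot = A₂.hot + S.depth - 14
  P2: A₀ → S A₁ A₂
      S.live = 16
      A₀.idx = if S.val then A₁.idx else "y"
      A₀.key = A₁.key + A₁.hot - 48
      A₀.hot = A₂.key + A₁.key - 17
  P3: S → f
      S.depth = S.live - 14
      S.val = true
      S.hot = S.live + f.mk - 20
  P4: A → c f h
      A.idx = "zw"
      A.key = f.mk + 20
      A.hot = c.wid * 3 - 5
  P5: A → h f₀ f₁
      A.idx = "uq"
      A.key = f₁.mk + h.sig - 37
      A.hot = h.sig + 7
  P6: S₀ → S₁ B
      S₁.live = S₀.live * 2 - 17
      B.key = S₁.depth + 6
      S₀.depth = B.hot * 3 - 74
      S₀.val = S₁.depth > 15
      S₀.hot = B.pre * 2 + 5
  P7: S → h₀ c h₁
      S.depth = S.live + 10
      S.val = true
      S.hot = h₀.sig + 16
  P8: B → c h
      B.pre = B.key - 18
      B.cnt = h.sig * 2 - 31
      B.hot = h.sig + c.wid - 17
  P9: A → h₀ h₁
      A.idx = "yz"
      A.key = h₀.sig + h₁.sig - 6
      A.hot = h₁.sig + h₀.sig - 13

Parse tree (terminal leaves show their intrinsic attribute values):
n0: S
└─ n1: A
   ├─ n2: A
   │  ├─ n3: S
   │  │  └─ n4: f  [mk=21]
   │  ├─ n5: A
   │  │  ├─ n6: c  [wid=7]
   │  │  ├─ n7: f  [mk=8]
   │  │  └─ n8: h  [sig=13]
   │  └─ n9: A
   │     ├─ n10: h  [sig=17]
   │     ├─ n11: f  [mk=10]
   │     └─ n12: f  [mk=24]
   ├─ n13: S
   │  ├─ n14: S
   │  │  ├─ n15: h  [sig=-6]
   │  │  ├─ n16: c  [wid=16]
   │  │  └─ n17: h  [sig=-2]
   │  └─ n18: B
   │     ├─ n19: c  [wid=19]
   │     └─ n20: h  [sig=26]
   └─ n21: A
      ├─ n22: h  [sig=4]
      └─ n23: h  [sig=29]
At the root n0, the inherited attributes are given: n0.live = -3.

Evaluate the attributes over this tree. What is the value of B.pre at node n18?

1. n0.live = -3  [given at root]
2. n3.live = 16  [16]
3. n4.mk = 21  [terminal]
4. n3.depth = 2  [S.live - 14]
5. n3.val = true  [true]
6. n3.hot = 17  [S.live + f.mk - 20]
7. n6.wid = 7  [terminal]
8. n7.mk = 8  [terminal]
9. n8.sig = 13  [terminal]
10. n5.idx = "zw"  ["zw"]
11. n5.key = 28  [f.mk + 20]
12. n5.hot = 16  [c.wid * 3 - 5]
13. n10.sig = 17  [terminal]
14. n11.mk = 10  [terminal]
15. n12.mk = 24  [terminal]
16. n9.idx = "uq"  ["uq"]
17. n9.key = 4  [f₁.mk + h.sig - 37]
18. n9.hot = 24  [h.sig + 7]
19. n2.idx = "zw"  [if S.val then A₁.idx else "y"]
20. n2.key = -4  [A₁.key + A₁.hot - 48]
21. n2.hot = 15  [A₂.key + A₁.key - 17]
22. n13.live = 11  [A₁.hot * -2 + 41]
23. n14.live = 5  [S₀.live * 2 - 17]
24. n15.sig = -6  [terminal]
25. n16.wid = 16  [terminal]
26. n17.sig = -2  [terminal]
27. n14.depth = 15  [S.live + 10]
28. n14.val = true  [true]
29. n14.hot = 10  [h₀.sig + 16]
30. n18.key = 21  [S₁.depth + 6]
31. n19.wid = 19  [terminal]
32. n20.sig = 26  [terminal]
33. n18.pre = 3  [B.key - 18]
34. n18.cnt = 21  [h.sig * 2 - 31]
35. n18.hot = 28  [h.sig + c.wid - 17]
36. n13.depth = 10  [B.hot * 3 - 74]
37. n13.val = false  [S₁.depth > 15]
38. n13.hot = 11  [B.pre * 2 + 5]
39. n22.sig = 4  [terminal]
40. n23.sig = 29  [terminal]
41. n21.idx = "yz"  ["yz"]
42. n21.key = 27  [h₀.sig + h₁.sig - 6]
43. n21.hot = 20  [h₁.sig + h₀.sig - 13]
44. n1.idx = "yzz"  [A₂.idx ++ "z"]
45. n1.key = 0  [0]
46. n1.hot = 16  [A₂.hot + S.depth - 14]
47. n0.depth = 24  [A.key * -2 + 24]
48. n0.val = false  [A.key > 0]
49. n0.hot = 10  [A.hot - 6]

3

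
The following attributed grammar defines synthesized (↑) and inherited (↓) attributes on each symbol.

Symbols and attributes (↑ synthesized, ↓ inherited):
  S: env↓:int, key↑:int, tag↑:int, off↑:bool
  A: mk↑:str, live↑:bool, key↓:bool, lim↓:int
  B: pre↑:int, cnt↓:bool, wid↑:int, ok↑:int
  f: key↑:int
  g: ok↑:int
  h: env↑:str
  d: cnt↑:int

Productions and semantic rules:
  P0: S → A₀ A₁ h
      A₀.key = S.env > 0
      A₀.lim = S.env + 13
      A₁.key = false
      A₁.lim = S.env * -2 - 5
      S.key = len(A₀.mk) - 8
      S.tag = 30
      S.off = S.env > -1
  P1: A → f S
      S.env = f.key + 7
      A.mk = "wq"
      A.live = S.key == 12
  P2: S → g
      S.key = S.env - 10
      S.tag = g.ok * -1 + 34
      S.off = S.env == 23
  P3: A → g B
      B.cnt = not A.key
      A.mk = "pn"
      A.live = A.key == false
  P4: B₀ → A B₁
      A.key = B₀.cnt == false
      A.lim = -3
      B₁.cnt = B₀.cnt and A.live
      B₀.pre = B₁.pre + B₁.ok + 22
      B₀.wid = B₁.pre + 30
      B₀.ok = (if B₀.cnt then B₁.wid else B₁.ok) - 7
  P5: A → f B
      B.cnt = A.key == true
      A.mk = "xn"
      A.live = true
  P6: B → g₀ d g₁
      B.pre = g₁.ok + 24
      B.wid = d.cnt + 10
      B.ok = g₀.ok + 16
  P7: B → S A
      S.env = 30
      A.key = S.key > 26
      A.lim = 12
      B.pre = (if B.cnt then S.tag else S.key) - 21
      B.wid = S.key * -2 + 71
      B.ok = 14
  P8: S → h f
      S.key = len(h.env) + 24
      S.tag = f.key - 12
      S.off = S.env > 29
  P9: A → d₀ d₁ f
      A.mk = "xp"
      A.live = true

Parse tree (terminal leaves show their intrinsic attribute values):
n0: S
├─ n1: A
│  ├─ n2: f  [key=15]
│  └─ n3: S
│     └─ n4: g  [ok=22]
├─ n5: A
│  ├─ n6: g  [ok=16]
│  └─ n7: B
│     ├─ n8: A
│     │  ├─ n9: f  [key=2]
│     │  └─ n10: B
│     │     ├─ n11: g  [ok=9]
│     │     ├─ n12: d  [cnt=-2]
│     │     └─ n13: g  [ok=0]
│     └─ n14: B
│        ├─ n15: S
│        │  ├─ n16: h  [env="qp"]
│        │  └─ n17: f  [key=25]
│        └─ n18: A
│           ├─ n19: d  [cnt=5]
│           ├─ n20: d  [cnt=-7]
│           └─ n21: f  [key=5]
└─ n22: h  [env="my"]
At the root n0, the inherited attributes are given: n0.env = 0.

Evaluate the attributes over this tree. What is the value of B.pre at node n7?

28

1. n0.env = 0  [given at root]
2. n1.key = false  [S.env > 0]
3. n1.lim = 13  [S.env + 13]
4. n2.key = 15  [terminal]
5. n3.env = 22  [f.key + 7]
6. n4.ok = 22  [terminal]
7. n3.key = 12  [S.env - 10]
8. n3.tag = 12  [g.ok * -1 + 34]
9. n3.off = false  [S.env == 23]
10. n1.mk = "wq"  ["wq"]
11. n1.live = true  [S.key == 12]
12. n5.key = false  [false]
13. n5.lim = -5  [S.env * -2 - 5]
14. n6.ok = 16  [terminal]
15. n7.cnt = true  [not A.key]
16. n8.key = false  [B₀.cnt == false]
17. n8.lim = -3  [-3]
18. n9.key = 2  [terminal]
19. n10.cnt = false  [A.key == true]
20. n11.ok = 9  [terminal]
21. n12.cnt = -2  [terminal]
22. n13.ok = 0  [terminal]
23. n10.pre = 24  [g₁.ok + 24]
24. n10.wid = 8  [d.cnt + 10]
25. n10.ok = 25  [g₀.ok + 16]
26. n8.mk = "xn"  ["xn"]
27. n8.live = true  [true]
28. n14.cnt = true  [B₀.cnt and A.live]
29. n15.env = 30  [30]
30. n16.env = "qp"  [terminal]
31. n17.key = 25  [terminal]
32. n15.key = 26  [len(h.env) + 24]
33. n15.tag = 13  [f.key - 12]
34. n15.off = true  [S.env > 29]
35. n18.key = false  [S.key > 26]
36. n18.lim = 12  [12]
37. n19.cnt = 5  [terminal]
38. n20.cnt = -7  [terminal]
39. n21.key = 5  [terminal]
40. n18.mk = "xp"  ["xp"]
41. n18.live = true  [true]
42. n14.pre = -8  [(if B.cnt then S.tag else S.key) - 21]
43. n14.wid = 19  [S.key * -2 + 71]
44. n14.ok = 14  [14]
45. n7.pre = 28  [B₁.pre + B₁.ok + 22]
46. n7.wid = 22  [B₁.pre + 30]
47. n7.ok = 12  [(if B₀.cnt then B₁.wid else B₁.ok) - 7]
48. n5.mk = "pn"  ["pn"]
49. n5.live = true  [A.key == false]
50. n22.env = "my"  [terminal]
51. n0.key = -6  [len(A₀.mk) - 8]
52. n0.tag = 30  [30]
53. n0.off = true  [S.env > -1]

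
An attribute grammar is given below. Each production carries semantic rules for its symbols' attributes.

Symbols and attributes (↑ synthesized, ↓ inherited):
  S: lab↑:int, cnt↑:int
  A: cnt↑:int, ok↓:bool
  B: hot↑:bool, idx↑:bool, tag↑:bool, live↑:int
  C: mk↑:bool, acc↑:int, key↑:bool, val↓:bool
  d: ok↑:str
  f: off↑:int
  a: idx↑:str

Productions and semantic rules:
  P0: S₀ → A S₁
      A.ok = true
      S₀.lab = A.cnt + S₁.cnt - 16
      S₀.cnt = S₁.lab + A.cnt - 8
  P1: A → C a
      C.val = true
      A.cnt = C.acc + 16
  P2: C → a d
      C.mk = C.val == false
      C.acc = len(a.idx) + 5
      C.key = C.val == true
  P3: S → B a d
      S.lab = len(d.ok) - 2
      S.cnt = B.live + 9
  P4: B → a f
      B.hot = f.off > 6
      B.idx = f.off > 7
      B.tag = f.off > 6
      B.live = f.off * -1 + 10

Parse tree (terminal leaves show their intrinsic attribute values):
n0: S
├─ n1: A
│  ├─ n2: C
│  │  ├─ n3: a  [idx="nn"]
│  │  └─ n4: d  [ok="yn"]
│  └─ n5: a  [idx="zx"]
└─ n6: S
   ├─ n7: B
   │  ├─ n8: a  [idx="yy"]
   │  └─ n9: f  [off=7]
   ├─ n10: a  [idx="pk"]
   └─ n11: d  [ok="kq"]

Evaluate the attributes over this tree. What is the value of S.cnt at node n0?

15

1. n1.ok = true  [true]
2. n2.val = true  [true]
3. n3.idx = "nn"  [terminal]
4. n4.ok = "yn"  [terminal]
5. n2.mk = false  [C.val == false]
6. n2.acc = 7  [len(a.idx) + 5]
7. n2.key = true  [C.val == true]
8. n5.idx = "zx"  [terminal]
9. n1.cnt = 23  [C.acc + 16]
10. n8.idx = "yy"  [terminal]
11. n9.off = 7  [terminal]
12. n7.hot = true  [f.off > 6]
13. n7.idx = false  [f.off > 7]
14. n7.tag = true  [f.off > 6]
15. n7.live = 3  [f.off * -1 + 10]
16. n10.idx = "pk"  [terminal]
17. n11.ok = "kq"  [terminal]
18. n6.lab = 0  [len(d.ok) - 2]
19. n6.cnt = 12  [B.live + 9]
20. n0.lab = 19  [A.cnt + S₁.cnt - 16]
21. n0.cnt = 15  [S₁.lab + A.cnt - 8]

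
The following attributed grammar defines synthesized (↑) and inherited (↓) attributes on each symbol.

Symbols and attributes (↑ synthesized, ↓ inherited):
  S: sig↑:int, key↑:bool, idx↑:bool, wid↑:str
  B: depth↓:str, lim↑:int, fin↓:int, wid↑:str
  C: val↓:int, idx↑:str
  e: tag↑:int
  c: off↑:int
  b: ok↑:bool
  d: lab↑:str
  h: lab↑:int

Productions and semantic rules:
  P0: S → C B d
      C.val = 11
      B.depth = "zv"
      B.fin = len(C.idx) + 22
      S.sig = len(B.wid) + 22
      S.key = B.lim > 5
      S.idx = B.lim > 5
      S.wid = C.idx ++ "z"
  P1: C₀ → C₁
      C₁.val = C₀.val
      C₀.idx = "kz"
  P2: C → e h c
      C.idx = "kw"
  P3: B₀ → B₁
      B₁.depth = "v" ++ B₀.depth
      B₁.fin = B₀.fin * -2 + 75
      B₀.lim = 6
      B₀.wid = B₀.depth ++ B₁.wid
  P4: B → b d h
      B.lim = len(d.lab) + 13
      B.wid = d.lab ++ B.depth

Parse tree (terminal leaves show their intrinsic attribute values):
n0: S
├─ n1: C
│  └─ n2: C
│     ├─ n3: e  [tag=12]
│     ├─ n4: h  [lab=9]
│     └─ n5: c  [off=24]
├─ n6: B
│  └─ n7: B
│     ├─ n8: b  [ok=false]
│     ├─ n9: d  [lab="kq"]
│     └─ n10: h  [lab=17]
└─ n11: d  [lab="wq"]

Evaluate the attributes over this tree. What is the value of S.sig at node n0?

1. n1.val = 11  [11]
2. n2.val = 11  [C₀.val]
3. n3.tag = 12  [terminal]
4. n4.lab = 9  [terminal]
5. n5.off = 24  [terminal]
6. n2.idx = "kw"  ["kw"]
7. n1.idx = "kz"  ["kz"]
8. n6.depth = "zv"  ["zv"]
9. n6.fin = 24  [len(C.idx) + 22]
10. n7.depth = "vzv"  ["v" ++ B₀.depth]
11. n7.fin = 27  [B₀.fin * -2 + 75]
12. n8.ok = false  [terminal]
13. n9.lab = "kq"  [terminal]
14. n10.lab = 17  [terminal]
15. n7.lim = 15  [len(d.lab) + 13]
16. n7.wid = "kqvzv"  [d.lab ++ B.depth]
17. n6.lim = 6  [6]
18. n6.wid = "zvkqvzv"  [B₀.depth ++ B₁.wid]
19. n11.lab = "wq"  [terminal]
20. n0.sig = 29  [len(B.wid) + 22]
21. n0.key = true  [B.lim > 5]
22. n0.idx = true  [B.lim > 5]
23. n0.wid = "kzz"  [C.idx ++ "z"]

29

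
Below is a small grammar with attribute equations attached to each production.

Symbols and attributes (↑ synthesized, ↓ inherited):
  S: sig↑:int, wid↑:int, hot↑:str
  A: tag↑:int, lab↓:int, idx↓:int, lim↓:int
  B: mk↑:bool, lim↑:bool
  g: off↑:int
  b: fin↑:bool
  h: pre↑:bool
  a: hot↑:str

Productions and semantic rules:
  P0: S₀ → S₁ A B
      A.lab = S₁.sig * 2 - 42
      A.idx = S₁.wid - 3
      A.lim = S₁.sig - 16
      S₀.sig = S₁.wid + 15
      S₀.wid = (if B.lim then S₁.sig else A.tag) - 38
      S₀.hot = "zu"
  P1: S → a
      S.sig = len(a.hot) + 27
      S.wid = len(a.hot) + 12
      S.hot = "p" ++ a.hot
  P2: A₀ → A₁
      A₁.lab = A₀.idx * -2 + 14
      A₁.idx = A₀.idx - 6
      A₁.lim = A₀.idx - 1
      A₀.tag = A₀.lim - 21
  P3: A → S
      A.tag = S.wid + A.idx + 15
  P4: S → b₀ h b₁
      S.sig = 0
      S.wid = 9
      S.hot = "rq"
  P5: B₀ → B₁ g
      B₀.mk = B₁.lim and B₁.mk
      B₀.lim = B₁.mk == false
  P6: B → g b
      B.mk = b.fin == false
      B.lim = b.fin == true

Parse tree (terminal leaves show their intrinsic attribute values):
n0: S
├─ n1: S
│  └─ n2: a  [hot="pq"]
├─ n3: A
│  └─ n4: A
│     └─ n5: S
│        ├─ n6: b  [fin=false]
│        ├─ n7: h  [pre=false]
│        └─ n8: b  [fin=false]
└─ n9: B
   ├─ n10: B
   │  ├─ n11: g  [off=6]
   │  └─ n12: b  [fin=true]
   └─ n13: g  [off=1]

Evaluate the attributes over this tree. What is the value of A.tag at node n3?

1. n2.hot = "pq"  [terminal]
2. n1.sig = 29  [len(a.hot) + 27]
3. n1.wid = 14  [len(a.hot) + 12]
4. n1.hot = "ppq"  ["p" ++ a.hot]
5. n3.lab = 16  [S₁.sig * 2 - 42]
6. n3.idx = 11  [S₁.wid - 3]
7. n3.lim = 13  [S₁.sig - 16]
8. n4.lab = -8  [A₀.idx * -2 + 14]
9. n4.idx = 5  [A₀.idx - 6]
10. n4.lim = 10  [A₀.idx - 1]
11. n6.fin = false  [terminal]
12. n7.pre = false  [terminal]
13. n8.fin = false  [terminal]
14. n5.sig = 0  [0]
15. n5.wid = 9  [9]
16. n5.hot = "rq"  ["rq"]
17. n4.tag = 29  [S.wid + A.idx + 15]
18. n3.tag = -8  [A₀.lim - 21]
19. n11.off = 6  [terminal]
20. n12.fin = true  [terminal]
21. n10.mk = false  [b.fin == false]
22. n10.lim = true  [b.fin == true]
23. n13.off = 1  [terminal]
24. n9.mk = false  [B₁.lim and B₁.mk]
25. n9.lim = true  [B₁.mk == false]
26. n0.sig = 29  [S₁.wid + 15]
27. n0.wid = -9  [(if B.lim then S₁.sig else A.tag) - 38]
28. n0.hot = "zu"  ["zu"]

-8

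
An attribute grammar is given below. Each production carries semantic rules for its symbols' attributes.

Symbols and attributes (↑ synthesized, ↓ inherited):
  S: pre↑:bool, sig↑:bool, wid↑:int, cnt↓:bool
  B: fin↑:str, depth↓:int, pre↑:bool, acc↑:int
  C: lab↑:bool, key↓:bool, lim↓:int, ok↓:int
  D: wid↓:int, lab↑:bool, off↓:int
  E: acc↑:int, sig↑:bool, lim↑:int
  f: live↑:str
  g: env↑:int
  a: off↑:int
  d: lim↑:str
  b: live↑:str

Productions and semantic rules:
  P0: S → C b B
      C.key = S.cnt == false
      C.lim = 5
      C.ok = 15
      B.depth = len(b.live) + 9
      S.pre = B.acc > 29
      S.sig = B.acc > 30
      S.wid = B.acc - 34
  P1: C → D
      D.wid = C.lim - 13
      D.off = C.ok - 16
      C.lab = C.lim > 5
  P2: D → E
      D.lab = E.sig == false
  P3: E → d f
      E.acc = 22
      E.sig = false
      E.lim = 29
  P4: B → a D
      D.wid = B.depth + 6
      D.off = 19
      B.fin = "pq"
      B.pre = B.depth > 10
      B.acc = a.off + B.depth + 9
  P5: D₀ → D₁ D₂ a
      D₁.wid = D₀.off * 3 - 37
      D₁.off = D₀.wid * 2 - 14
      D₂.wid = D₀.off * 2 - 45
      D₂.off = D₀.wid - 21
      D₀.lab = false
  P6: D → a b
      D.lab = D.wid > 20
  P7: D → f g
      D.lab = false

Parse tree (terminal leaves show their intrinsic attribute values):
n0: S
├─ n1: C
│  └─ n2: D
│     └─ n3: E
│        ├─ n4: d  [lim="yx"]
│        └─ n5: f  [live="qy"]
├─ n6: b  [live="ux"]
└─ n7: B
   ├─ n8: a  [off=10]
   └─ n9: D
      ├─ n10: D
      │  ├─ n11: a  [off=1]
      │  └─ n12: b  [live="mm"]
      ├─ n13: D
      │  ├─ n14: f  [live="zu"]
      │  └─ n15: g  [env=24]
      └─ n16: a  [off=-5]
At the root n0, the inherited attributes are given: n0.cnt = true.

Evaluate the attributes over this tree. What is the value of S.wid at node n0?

-4

1. n0.cnt = true  [given at root]
2. n1.key = false  [S.cnt == false]
3. n1.lim = 5  [5]
4. n1.ok = 15  [15]
5. n2.wid = -8  [C.lim - 13]
6. n2.off = -1  [C.ok - 16]
7. n4.lim = "yx"  [terminal]
8. n5.live = "qy"  [terminal]
9. n3.acc = 22  [22]
10. n3.sig = false  [false]
11. n3.lim = 29  [29]
12. n2.lab = true  [E.sig == false]
13. n1.lab = false  [C.lim > 5]
14. n6.live = "ux"  [terminal]
15. n7.depth = 11  [len(b.live) + 9]
16. n8.off = 10  [terminal]
17. n9.wid = 17  [B.depth + 6]
18. n9.off = 19  [19]
19. n10.wid = 20  [D₀.off * 3 - 37]
20. n10.off = 20  [D₀.wid * 2 - 14]
21. n11.off = 1  [terminal]
22. n12.live = "mm"  [terminal]
23. n10.lab = false  [D.wid > 20]
24. n13.wid = -7  [D₀.off * 2 - 45]
25. n13.off = -4  [D₀.wid - 21]
26. n14.live = "zu"  [terminal]
27. n15.env = 24  [terminal]
28. n13.lab = false  [false]
29. n16.off = -5  [terminal]
30. n9.lab = false  [false]
31. n7.fin = "pq"  ["pq"]
32. n7.pre = true  [B.depth > 10]
33. n7.acc = 30  [a.off + B.depth + 9]
34. n0.pre = true  [B.acc > 29]
35. n0.sig = false  [B.acc > 30]
36. n0.wid = -4  [B.acc - 34]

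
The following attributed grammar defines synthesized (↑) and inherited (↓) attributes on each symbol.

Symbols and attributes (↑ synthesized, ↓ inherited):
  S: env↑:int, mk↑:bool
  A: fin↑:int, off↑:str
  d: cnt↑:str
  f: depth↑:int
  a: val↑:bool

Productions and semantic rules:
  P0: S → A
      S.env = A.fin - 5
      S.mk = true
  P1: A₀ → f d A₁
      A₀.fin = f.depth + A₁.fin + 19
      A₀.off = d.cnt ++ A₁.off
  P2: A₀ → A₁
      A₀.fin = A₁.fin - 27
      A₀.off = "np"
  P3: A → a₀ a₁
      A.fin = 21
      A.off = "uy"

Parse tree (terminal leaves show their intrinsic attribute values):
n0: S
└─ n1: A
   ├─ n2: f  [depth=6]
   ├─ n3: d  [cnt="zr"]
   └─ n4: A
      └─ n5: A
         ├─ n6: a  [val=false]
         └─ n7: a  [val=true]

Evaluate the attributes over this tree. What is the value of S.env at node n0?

14

1. n2.depth = 6  [terminal]
2. n3.cnt = "zr"  [terminal]
3. n6.val = false  [terminal]
4. n7.val = true  [terminal]
5. n5.fin = 21  [21]
6. n5.off = "uy"  ["uy"]
7. n4.fin = -6  [A₁.fin - 27]
8. n4.off = "np"  ["np"]
9. n1.fin = 19  [f.depth + A₁.fin + 19]
10. n1.off = "zrnp"  [d.cnt ++ A₁.off]
11. n0.env = 14  [A.fin - 5]
12. n0.mk = true  [true]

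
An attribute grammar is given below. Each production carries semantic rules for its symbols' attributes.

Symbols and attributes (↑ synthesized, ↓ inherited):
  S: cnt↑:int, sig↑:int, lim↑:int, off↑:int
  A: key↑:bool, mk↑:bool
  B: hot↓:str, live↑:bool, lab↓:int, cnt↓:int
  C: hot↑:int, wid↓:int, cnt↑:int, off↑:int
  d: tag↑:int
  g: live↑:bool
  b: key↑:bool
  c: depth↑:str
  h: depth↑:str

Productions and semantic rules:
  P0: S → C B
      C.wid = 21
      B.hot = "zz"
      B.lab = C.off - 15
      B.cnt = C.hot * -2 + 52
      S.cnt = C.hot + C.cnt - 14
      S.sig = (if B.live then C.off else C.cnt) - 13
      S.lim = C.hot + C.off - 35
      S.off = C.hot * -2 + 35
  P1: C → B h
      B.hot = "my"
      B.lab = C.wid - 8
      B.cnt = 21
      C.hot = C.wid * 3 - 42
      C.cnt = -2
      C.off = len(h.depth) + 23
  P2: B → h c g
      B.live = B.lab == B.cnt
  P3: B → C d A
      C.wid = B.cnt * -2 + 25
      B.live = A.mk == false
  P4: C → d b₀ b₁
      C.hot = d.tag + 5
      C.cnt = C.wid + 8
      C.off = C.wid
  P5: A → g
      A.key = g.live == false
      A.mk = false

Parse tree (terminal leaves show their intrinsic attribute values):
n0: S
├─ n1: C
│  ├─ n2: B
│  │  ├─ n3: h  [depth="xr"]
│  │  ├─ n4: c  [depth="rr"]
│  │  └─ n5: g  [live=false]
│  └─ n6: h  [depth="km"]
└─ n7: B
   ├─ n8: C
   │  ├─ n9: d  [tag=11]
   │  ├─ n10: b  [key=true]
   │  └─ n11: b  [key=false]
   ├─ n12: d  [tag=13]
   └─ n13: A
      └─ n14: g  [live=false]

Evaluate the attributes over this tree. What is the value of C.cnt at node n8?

13

1. n1.wid = 21  [21]
2. n2.hot = "my"  ["my"]
3. n2.lab = 13  [C.wid - 8]
4. n2.cnt = 21  [21]
5. n3.depth = "xr"  [terminal]
6. n4.depth = "rr"  [terminal]
7. n5.live = false  [terminal]
8. n2.live = false  [B.lab == B.cnt]
9. n6.depth = "km"  [terminal]
10. n1.hot = 21  [C.wid * 3 - 42]
11. n1.cnt = -2  [-2]
12. n1.off = 25  [len(h.depth) + 23]
13. n7.hot = "zz"  ["zz"]
14. n7.lab = 10  [C.off - 15]
15. n7.cnt = 10  [C.hot * -2 + 52]
16. n8.wid = 5  [B.cnt * -2 + 25]
17. n9.tag = 11  [terminal]
18. n10.key = true  [terminal]
19. n11.key = false  [terminal]
20. n8.hot = 16  [d.tag + 5]
21. n8.cnt = 13  [C.wid + 8]
22. n8.off = 5  [C.wid]
23. n12.tag = 13  [terminal]
24. n14.live = false  [terminal]
25. n13.key = true  [g.live == false]
26. n13.mk = false  [false]
27. n7.live = true  [A.mk == false]
28. n0.cnt = 5  [C.hot + C.cnt - 14]
29. n0.sig = 12  [(if B.live then C.off else C.cnt) - 13]
30. n0.lim = 11  [C.hot + C.off - 35]
31. n0.off = -7  [C.hot * -2 + 35]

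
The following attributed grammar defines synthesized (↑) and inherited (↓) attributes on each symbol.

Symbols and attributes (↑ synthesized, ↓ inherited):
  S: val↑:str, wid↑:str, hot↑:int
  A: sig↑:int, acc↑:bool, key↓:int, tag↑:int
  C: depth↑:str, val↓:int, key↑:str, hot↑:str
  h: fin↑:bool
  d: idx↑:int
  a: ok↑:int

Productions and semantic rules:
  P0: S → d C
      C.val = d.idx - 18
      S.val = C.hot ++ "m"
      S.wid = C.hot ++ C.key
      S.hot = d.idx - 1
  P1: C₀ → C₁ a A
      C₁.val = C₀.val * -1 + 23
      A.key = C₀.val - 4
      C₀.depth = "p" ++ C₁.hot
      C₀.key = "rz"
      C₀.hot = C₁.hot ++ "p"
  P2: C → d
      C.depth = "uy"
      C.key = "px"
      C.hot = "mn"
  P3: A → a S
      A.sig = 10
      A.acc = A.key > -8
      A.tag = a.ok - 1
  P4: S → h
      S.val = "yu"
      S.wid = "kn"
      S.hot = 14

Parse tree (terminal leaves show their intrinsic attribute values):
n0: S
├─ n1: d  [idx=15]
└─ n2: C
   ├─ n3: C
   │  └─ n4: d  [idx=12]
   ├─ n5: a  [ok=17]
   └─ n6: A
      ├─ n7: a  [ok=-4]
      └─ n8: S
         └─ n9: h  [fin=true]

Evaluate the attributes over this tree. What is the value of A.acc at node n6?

true

1. n1.idx = 15  [terminal]
2. n2.val = -3  [d.idx - 18]
3. n3.val = 26  [C₀.val * -1 + 23]
4. n4.idx = 12  [terminal]
5. n3.depth = "uy"  ["uy"]
6. n3.key = "px"  ["px"]
7. n3.hot = "mn"  ["mn"]
8. n5.ok = 17  [terminal]
9. n6.key = -7  [C₀.val - 4]
10. n7.ok = -4  [terminal]
11. n9.fin = true  [terminal]
12. n8.val = "yu"  ["yu"]
13. n8.wid = "kn"  ["kn"]
14. n8.hot = 14  [14]
15. n6.sig = 10  [10]
16. n6.acc = true  [A.key > -8]
17. n6.tag = -5  [a.ok - 1]
18. n2.depth = "pmn"  ["p" ++ C₁.hot]
19. n2.key = "rz"  ["rz"]
20. n2.hot = "mnp"  [C₁.hot ++ "p"]
21. n0.val = "mnpm"  [C.hot ++ "m"]
22. n0.wid = "mnprz"  [C.hot ++ C.key]
23. n0.hot = 14  [d.idx - 1]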